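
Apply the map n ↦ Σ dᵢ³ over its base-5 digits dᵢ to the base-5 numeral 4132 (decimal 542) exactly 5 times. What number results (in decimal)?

28

542 = (4,1,3,2)_5 → 4³ + 1³ + 3³ + 2³ = 64 + 1 + 27 + 8 = 100
100 = (4,0,0)_5 → 4³ + 0³ + 0³ = 64 + 0 + 0 = 64
64 = (2,2,4)_5 → 2³ + 2³ + 4³ = 8 + 8 + 64 = 80
80 = (3,1,0)_5 → 3³ + 1³ + 0³ = 27 + 1 + 0 = 28
28 = (1,0,3)_5 → 1³ + 0³ + 3³ = 1 + 0 + 27 = 28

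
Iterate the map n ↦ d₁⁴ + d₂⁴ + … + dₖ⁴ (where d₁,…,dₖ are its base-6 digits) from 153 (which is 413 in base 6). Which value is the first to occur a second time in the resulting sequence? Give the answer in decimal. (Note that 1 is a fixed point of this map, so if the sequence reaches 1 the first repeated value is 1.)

338

153 = (4,1,3)_6 → 4⁴ + 1⁴ + 3⁴ = 338
338 = (1,3,2,2)_6 → 1⁴ + 3⁴ + 2⁴ + 2⁴ = 114
114 = (3,1,0)_6 → 3⁴ + 1⁴ + 0⁴ = 82
82 = (2,1,4)_6 → 2⁴ + 1⁴ + 4⁴ = 273
273 = (1,1,3,3)_6 → 1⁴ + 1⁴ + 3⁴ + 3⁴ = 164
164 = (4,3,2)_6 → 4⁴ + 3⁴ + 2⁴ = 353
353 = (1,3,4,5)_6 → 1⁴ + 3⁴ + 4⁴ + 5⁴ = 963
963 = (4,2,4,3)_6 → 4⁴ + 2⁴ + 4⁴ + 3⁴ = 609
609 = (2,4,5,3)_6 → 2⁴ + 4⁴ + 5⁴ + 3⁴ = 978
978 = (4,3,1,0)_6 → 4⁴ + 3⁴ + 1⁴ + 0⁴ = 338  — 338 already appeared earlier.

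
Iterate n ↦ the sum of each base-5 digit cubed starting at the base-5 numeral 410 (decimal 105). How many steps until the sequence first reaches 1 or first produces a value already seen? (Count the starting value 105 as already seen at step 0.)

4

105 = (4,1,0)_5 → 4³ + 1³ + 0³ = 64 + 1 + 0 = 65
65 = (2,3,0)_5 → 2³ + 3³ + 0³ = 8 + 27 + 0 = 35
35 = (1,2,0)_5 → 1³ + 2³ + 0³ = 1 + 8 + 0 = 9
9 = (1,4)_5 → 1³ + 4³ = 1 + 64 = 65  — 65 repeats.
That took 4 steps.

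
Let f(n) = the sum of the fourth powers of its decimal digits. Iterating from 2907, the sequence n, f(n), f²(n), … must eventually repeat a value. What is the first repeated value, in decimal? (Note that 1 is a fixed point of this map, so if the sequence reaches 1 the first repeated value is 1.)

8208

2907 → 8978
8978 → 17154
17154 → 3284
3284 → 4449
4449 → 7329
7329 → 9059
9059 → 13747
13747 → 5140
5140 → 882
882 → 8208
8208 → 8208  — 8208 already appeared earlier.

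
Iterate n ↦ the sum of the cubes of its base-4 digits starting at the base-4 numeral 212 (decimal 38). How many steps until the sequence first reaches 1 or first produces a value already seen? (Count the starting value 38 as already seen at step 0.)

38 = (2,1,2)_4 → 2³ + 1³ + 2³ = 17
17 = (1,0,1)_4 → 1³ + 0³ + 1³ = 2
2 = (2)_4 → 2³ = 8
8 = (2,0)_4 → 2³ + 0³ = 8  — 8 repeats.
That took 4 steps.

4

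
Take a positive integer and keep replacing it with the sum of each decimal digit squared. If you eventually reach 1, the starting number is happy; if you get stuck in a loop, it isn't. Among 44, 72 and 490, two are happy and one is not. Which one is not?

44: 44 → 32 → 13 → 10 → 1  — reaches 1 (happy)
72: 72 → 53 → 34 → 25 → 29 → 85 → 89 → 145 → 42 → 20 → 4 → 16 → 37 → 58 → 89  — repeats 89 (not happy)
490: 490 → 97 → 130 → 10 → 1  — reaches 1 (happy)

72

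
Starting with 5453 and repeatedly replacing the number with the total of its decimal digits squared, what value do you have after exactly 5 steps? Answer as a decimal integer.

5453 → 5² + 4² + 5² + 3² = 25 + 16 + 25 + 9 = 75
75 → 7² + 5² = 49 + 25 = 74
74 → 7² + 4² = 49 + 16 = 65
65 → 6² + 5² = 36 + 25 = 61
61 → 6² + 1² = 36 + 1 = 37

37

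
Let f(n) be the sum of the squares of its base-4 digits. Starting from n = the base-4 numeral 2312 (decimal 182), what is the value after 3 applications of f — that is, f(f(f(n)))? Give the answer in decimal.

2

182 = (2,3,1,2)_4 → 2² + 3² + 1² + 2² = 18
18 = (1,0,2)_4 → 1² + 0² + 2² = 5
5 = (1,1)_4 → 1² + 1² = 2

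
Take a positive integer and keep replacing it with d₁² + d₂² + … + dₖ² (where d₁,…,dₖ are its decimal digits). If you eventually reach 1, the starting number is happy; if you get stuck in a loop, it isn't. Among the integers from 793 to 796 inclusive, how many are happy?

1

793: 793 → 139 → 91 → 82 → 68 → 100 → 1  — happy
794: 794 → 146 → 53 → 34 → 25 → 29 → 85 → 89 → 145 → 42 → 20 → 4 → 16 → 37 → 58 → 89  — not happy
795: 795 → 155 → 51 → 26 → 40 → 16 → 37 → 58 → 89 → 145 → 42 → 20 → 4 → 16  — not happy
796: 796 → 166 → 73 → 58 → 89 → 145 → 42 → 20 → 4 → 16 → 37 → 58  — not happy
happy: 793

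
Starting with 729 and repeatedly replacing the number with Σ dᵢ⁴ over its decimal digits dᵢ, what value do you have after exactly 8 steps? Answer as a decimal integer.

5140

729 → 7⁴ + 2⁴ + 9⁴ = 2401 + 16 + 6561 = 8978
8978 → 8⁴ + 9⁴ + 7⁴ + 8⁴ = 4096 + 6561 + 2401 + 4096 = 17154
17154 → 1⁴ + 7⁴ + 1⁴ + 5⁴ + 4⁴ = 1 + 2401 + 1 + 625 + 256 = 3284
3284 → 3⁴ + 2⁴ + 8⁴ + 4⁴ = 81 + 16 + 4096 + 256 = 4449
4449 → 4⁴ + 4⁴ + 4⁴ + 9⁴ = 256 + 256 + 256 + 6561 = 7329
7329 → 7⁴ + 3⁴ + 2⁴ + 9⁴ = 2401 + 81 + 16 + 6561 = 9059
9059 → 9⁴ + 0⁴ + 5⁴ + 9⁴ = 6561 + 0 + 625 + 6561 = 13747
13747 → 1⁴ + 3⁴ + 7⁴ + 4⁴ + 7⁴ = 1 + 81 + 2401 + 256 + 2401 = 5140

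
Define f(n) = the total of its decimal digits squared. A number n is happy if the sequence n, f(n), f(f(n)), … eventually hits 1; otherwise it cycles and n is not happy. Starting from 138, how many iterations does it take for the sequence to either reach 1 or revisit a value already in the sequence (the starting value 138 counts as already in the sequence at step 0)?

138 → 1² + 3² + 8² = 74
74 → 7² + 4² = 65
65 → 6² + 5² = 61
61 → 6² + 1² = 37
37 → 3² + 7² = 58
58 → 5² + 8² = 89
89 → 8² + 9² = 145
145 → 1² + 4² + 5² = 42
42 → 4² + 2² = 20
20 → 2² + 0² = 4
4 → 4² = 16
16 → 1² + 6² = 37  — 37 repeats.
That took 12 steps.

12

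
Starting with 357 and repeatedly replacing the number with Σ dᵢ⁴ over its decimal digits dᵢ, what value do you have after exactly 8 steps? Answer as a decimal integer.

357 → 3107
3107 → 2483
2483 → 4449
4449 → 7329
7329 → 9059
9059 → 13747
13747 → 5140
5140 → 882

882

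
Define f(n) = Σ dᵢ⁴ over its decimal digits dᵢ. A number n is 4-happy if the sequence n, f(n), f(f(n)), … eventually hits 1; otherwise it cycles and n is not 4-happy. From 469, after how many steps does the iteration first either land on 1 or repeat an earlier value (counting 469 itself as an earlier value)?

9

469 → 4⁴ + 6⁴ + 9⁴ = 8113
8113 → 8⁴ + 1⁴ + 1⁴ + 3⁴ = 4179
4179 → 4⁴ + 1⁴ + 7⁴ + 9⁴ = 9219
9219 → 9⁴ + 2⁴ + 1⁴ + 9⁴ = 13139
13139 → 1⁴ + 3⁴ + 1⁴ + 3⁴ + 9⁴ = 6725
6725 → 6⁴ + 7⁴ + 2⁴ + 5⁴ = 4338
4338 → 4⁴ + 3⁴ + 3⁴ + 8⁴ = 4514
4514 → 4⁴ + 5⁴ + 1⁴ + 4⁴ = 1138
1138 → 1⁴ + 1⁴ + 3⁴ + 8⁴ = 4179  — 4179 repeats.
That took 9 steps.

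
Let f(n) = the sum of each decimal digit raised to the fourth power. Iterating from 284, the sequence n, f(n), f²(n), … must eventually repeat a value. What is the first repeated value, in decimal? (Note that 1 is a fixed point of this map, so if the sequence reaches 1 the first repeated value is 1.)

13139

284 → 2⁴ + 8⁴ + 4⁴ = 4368
4368 → 4⁴ + 3⁴ + 6⁴ + 8⁴ = 5729
5729 → 5⁴ + 7⁴ + 2⁴ + 9⁴ = 9603
9603 → 9⁴ + 6⁴ + 0⁴ + 3⁴ = 7938
7938 → 7⁴ + 9⁴ + 3⁴ + 8⁴ = 13139
13139 → 1⁴ + 3⁴ + 1⁴ + 3⁴ + 9⁴ = 6725
6725 → 6⁴ + 7⁴ + 2⁴ + 5⁴ = 4338
4338 → 4⁴ + 3⁴ + 3⁴ + 8⁴ = 4514
4514 → 4⁴ + 5⁴ + 1⁴ + 4⁴ = 1138
1138 → 1⁴ + 1⁴ + 3⁴ + 8⁴ = 4179
4179 → 4⁴ + 1⁴ + 7⁴ + 9⁴ = 9219
9219 → 9⁴ + 2⁴ + 1⁴ + 9⁴ = 13139  — 13139 already appeared earlier.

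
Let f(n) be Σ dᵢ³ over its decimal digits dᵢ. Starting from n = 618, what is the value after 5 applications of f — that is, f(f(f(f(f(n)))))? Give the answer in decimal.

153

618 → 6³ + 1³ + 8³ = 729
729 → 7³ + 2³ + 9³ = 1080
1080 → 1³ + 0³ + 8³ + 0³ = 513
513 → 5³ + 1³ + 3³ = 153
153 → 1³ + 5³ + 3³ = 153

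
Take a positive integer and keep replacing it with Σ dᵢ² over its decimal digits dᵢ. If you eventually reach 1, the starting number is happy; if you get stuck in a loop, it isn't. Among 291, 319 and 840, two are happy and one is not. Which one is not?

291: 291 → 86 → 100 → 1  — reaches 1 (happy)
319: 319 → 91 → 82 → 68 → 100 → 1  — reaches 1 (happy)
840: 840 → 80 → 64 → 52 → 29 → 85 → 89 → 145 → 42 → 20 → 4 → 16 → 37 → 58 → 89  — repeats 89 (not happy)

840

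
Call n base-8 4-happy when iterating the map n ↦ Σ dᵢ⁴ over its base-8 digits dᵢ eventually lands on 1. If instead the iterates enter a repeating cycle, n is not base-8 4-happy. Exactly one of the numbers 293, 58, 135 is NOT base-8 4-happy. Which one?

293

293: 293 → 1137 → 1314 → 544 → 257 → 257  — repeats 257 (not base-8 4-happy)
58: 58 → 2417 → 2178 → 288 → 512 → 1  — reaches 1 (base-8 4-happy)
135: 135 → 2417 → 2178 → 288 → 512 → 1  — reaches 1 (base-8 4-happy)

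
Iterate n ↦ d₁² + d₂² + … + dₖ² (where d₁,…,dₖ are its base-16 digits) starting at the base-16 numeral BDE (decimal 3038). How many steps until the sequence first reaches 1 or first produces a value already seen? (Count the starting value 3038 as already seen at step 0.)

12

3038 = (11,13,14)_16 → 11² + 13² + 14² = 121 + 169 + 196 = 486
486 = (1,14,6)_16 → 1² + 14² + 6² = 1 + 196 + 36 = 233
233 = (14,9)_16 → 14² + 9² = 196 + 81 = 277
277 = (1,1,5)_16 → 1² + 1² + 5² = 1 + 1 + 25 = 27
27 = (1,11)_16 → 1² + 11² = 1 + 121 = 122
122 = (7,10)_16 → 7² + 10² = 49 + 100 = 149
149 = (9,5)_16 → 9² + 5² = 81 + 25 = 106
106 = (6,10)_16 → 6² + 10² = 36 + 100 = 136
136 = (8,8)_16 → 8² + 8² = 64 + 64 = 128
128 = (8,0)_16 → 8² + 0² = 64 + 0 = 64
64 = (4,0)_16 → 4² + 0² = 16 + 0 = 16
16 = (1,0)_16 → 1² + 0² = 1 + 0 = 1  — reached 1.
That took 12 steps.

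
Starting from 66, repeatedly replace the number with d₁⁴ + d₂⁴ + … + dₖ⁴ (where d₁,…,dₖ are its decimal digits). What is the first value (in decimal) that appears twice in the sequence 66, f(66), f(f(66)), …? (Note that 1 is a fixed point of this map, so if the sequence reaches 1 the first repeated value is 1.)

6514

66 → 6⁴ + 6⁴ = 2592
2592 → 2⁴ + 5⁴ + 9⁴ + 2⁴ = 7218
7218 → 7⁴ + 2⁴ + 1⁴ + 8⁴ = 6514
6514 → 6⁴ + 5⁴ + 1⁴ + 4⁴ = 2178
2178 → 2⁴ + 1⁴ + 7⁴ + 8⁴ = 6514  — 6514 already appeared earlier.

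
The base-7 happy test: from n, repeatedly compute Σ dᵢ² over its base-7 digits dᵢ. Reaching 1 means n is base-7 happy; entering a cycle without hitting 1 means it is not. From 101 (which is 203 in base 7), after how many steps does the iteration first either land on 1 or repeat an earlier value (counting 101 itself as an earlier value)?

5

101 = (2,0,3)_7 → 2² + 0² + 3² = 4 + 0 + 9 = 13
13 = (1,6)_7 → 1² + 6² = 1 + 36 = 37
37 = (5,2)_7 → 5² + 2² = 25 + 4 = 29
29 = (4,1)_7 → 4² + 1² = 16 + 1 = 17
17 = (2,3)_7 → 2² + 3² = 4 + 9 = 13  — 13 repeats.
That took 5 steps.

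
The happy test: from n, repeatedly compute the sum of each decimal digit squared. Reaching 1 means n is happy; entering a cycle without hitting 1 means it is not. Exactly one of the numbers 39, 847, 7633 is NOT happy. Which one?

39

39: 39 → 90 → 81 → 65 → 61 → 37 → 58 → 89 → 145 → 42 → 20 → 4 → 16 → 37  — repeats 37 (not happy)
847: 847 → 129 → 86 → 100 → 1  — reaches 1 (happy)
7633: 7633 → 103 → 10 → 1  — reaches 1 (happy)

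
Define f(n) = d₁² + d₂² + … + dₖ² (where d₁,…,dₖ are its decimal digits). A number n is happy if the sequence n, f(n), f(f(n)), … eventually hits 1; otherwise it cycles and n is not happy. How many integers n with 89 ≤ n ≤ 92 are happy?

1

89: 89 → 145 → 42 → 20 → 4 → 16 → 37 → 58 → 89  — not happy
90: 90 → 81 → 65 → 61 → 37 → 58 → 89 → 145 → 42 → 20 → 4 → 16 → 37  — not happy
91: 91 → 82 → 68 → 100 → 1  — happy
92: 92 → 85 → 89 → 145 → 42 → 20 → 4 → 16 → 37 → 58 → 89  — not happy
happy: 91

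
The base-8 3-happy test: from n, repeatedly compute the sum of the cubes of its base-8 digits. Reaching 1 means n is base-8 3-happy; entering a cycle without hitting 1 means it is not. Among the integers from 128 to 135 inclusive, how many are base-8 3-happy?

4

128: 128 → 8 → 1  (reaches 1)
129: 129 → 9 → 2 → 8 → 1  (reaches 1)
130: 130 → 16 → 8 → 1  (reaches 1)
131: 131 → 35 → 91 → 55 → 559 → 469 → 476 → 434 → 440 → 559  (repeats 559)
132: 132 → 72 → 2 → 8 → 1  (reaches 1)
133: 133 → 133  (repeats 133)
134: 134 → 224 → 91 → 55 → 559 → 469 → 476 → 434 → 440 → 559  (repeats 559)
135: 135 → 351 → 495 → 811 → 217 → 55 → 559 → 469 → 476 → 434 → 440 → 559  (repeats 559)
base-8 3-happy: 128, 129, 130, 132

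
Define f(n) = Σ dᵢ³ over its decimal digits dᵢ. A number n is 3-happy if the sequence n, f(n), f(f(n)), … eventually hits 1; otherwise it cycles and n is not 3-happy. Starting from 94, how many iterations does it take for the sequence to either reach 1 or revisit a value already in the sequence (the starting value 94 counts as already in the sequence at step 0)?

94 → 9³ + 4³ = 729 + 64 = 793
793 → 7³ + 9³ + 3³ = 343 + 729 + 27 = 1099
1099 → 1³ + 0³ + 9³ + 9³ = 1 + 0 + 729 + 729 = 1459
1459 → 1³ + 4³ + 5³ + 9³ = 1 + 64 + 125 + 729 = 919
919 → 9³ + 1³ + 9³ = 729 + 1 + 729 = 1459  — 1459 repeats.
That took 5 steps.

5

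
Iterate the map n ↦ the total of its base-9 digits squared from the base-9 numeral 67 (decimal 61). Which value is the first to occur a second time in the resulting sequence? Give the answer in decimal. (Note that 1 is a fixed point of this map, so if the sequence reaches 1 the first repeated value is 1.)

65

61 = (6,7)_9 → 6² + 7² = 85
85 = (1,0,4)_9 → 1² + 0² + 4² = 17
17 = (1,8)_9 → 1² + 8² = 65
65 = (7,2)_9 → 7² + 2² = 53
53 = (5,8)_9 → 5² + 8² = 89
89 = (1,0,8)_9 → 1² + 0² + 8² = 65  — 65 already appeared earlier.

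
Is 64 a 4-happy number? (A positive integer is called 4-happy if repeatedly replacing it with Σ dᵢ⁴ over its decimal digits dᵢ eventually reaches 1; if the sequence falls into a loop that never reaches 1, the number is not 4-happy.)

64 → 6⁴ + 4⁴ = 1552
1552 → 1⁴ + 5⁴ + 5⁴ + 2⁴ = 1267
1267 → 1⁴ + 2⁴ + 6⁴ + 7⁴ = 3714
3714 → 3⁴ + 7⁴ + 1⁴ + 4⁴ = 2739
2739 → 2⁴ + 7⁴ + 3⁴ + 9⁴ = 9059
9059 → 9⁴ + 0⁴ + 5⁴ + 9⁴ = 13747
13747 → 1⁴ + 3⁴ + 7⁴ + 4⁴ + 7⁴ = 5140
5140 → 5⁴ + 1⁴ + 4⁴ + 0⁴ = 882
882 → 8⁴ + 8⁴ + 2⁴ = 8208
8208 → 8⁴ + 2⁴ + 0⁴ + 8⁴ = 8208  — 8208 already seen; the sequence cycles without reaching 1.

not 4-happy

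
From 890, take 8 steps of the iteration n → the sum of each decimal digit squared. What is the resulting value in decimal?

890 → 8² + 9² + 0² = 64 + 81 + 0 = 145
145 → 1² + 4² + 5² = 1 + 16 + 25 = 42
42 → 4² + 2² = 16 + 4 = 20
20 → 2² + 0² = 4 + 0 = 4
4 → 4² = 16
16 → 1² + 6² = 1 + 36 = 37
37 → 3² + 7² = 9 + 49 = 58
58 → 5² + 8² = 25 + 64 = 89

89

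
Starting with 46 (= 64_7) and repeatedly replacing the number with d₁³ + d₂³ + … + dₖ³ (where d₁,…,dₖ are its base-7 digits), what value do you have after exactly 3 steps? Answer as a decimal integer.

46 = (6,4)_7 → 280
280 = (5,5,0)_7 → 250
250 = (5,0,5)_7 → 250

250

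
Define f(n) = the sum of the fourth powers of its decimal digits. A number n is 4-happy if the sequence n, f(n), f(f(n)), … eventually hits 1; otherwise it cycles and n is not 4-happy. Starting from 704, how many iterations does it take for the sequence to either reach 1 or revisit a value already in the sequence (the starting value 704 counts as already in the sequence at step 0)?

704 → 7⁴ + 0⁴ + 4⁴ = 2657
2657 → 2⁴ + 6⁴ + 5⁴ + 7⁴ = 4338
4338 → 4⁴ + 3⁴ + 3⁴ + 8⁴ = 4514
4514 → 4⁴ + 5⁴ + 1⁴ + 4⁴ = 1138
1138 → 1⁴ + 1⁴ + 3⁴ + 8⁴ = 4179
4179 → 4⁴ + 1⁴ + 7⁴ + 9⁴ = 9219
9219 → 9⁴ + 2⁴ + 1⁴ + 9⁴ = 13139
13139 → 1⁴ + 3⁴ + 1⁴ + 3⁴ + 9⁴ = 6725
6725 → 6⁴ + 7⁴ + 2⁴ + 5⁴ = 4338  — 4338 repeats.
That took 9 steps.

9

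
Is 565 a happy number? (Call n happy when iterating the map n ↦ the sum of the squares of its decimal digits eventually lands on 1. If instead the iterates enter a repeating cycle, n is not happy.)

happy

565 → 5² + 6² + 5² = 86
86 → 8² + 6² = 100
100 → 1² + 0² + 0² = 1  — reached 1.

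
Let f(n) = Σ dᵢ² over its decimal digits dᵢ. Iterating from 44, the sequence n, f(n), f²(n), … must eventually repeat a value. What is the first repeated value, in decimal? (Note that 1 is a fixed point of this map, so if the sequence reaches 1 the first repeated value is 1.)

1

44 → 32
32 → 13
13 → 10
10 → 1  — reached the fixed point 1.
1 → 1, so 1 is the first repeated value.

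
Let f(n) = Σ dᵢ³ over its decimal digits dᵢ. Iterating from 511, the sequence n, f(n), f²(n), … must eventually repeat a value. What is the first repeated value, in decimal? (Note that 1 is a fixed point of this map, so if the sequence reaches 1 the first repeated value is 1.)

511 → 5³ + 1³ + 1³ = 125 + 1 + 1 = 127
127 → 1³ + 2³ + 7³ = 1 + 8 + 343 = 352
352 → 3³ + 5³ + 2³ = 27 + 125 + 8 = 160
160 → 1³ + 6³ + 0³ = 1 + 216 + 0 = 217
217 → 2³ + 1³ + 7³ = 8 + 1 + 343 = 352  — 352 already appeared earlier.

352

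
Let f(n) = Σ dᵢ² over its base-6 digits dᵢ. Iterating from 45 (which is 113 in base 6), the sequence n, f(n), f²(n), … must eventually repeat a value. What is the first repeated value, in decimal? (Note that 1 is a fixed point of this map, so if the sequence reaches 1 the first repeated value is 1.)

45 = (1,1,3)_6 → 11
11 = (1,5)_6 → 26
26 = (4,2)_6 → 20
20 = (3,2)_6 → 13
13 = (2,1)_6 → 5
5 = (5)_6 → 25
25 = (4,1)_6 → 17
17 = (2,5)_6 → 29
29 = (4,5)_6 → 41
41 = (1,0,5)_6 → 26  — 26 already appeared earlier.

26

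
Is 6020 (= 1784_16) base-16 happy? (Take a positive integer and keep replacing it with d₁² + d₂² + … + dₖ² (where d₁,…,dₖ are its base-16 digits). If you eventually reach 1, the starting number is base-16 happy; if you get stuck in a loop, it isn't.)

base-16 happy

6020 = (1,7,8,4)_16 → 130
130 = (8,2)_16 → 68
68 = (4,4)_16 → 32
32 = (2,0)_16 → 4
4 = (4)_16 → 16
16 = (1,0)_16 → 1  — reached 1.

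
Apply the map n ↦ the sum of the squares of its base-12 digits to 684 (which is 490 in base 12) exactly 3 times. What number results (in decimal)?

50

684 = (4,9,0)_12 → 4² + 9² + 0² = 16 + 81 + 0 = 97
97 = (8,1)_12 → 8² + 1² = 64 + 1 = 65
65 = (5,5)_12 → 5² + 5² = 25 + 25 = 50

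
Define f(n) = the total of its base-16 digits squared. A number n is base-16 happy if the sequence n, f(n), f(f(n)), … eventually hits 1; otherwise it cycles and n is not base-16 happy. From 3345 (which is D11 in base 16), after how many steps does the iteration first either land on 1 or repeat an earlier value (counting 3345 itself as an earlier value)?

3345 = (13,1,1)_16 → 171
171 = (10,11)_16 → 221
221 = (13,13)_16 → 338
338 = (1,5,2)_16 → 30
30 = (1,14)_16 → 197
197 = (12,5)_16 → 169
169 = (10,9)_16 → 181
181 = (11,5)_16 → 146
146 = (9,2)_16 → 85
85 = (5,5)_16 → 50
50 = (3,2)_16 → 13
13 = (13)_16 → 169  — 169 repeats.
That took 12 steps.

12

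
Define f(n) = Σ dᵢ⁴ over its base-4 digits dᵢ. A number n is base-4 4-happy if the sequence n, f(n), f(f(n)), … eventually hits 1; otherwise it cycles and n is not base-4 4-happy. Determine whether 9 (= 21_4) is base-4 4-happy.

base-4 4-happy

9 = (2,1)_4 → 2⁴ + 1⁴ = 16 + 1 = 17
17 = (1,0,1)_4 → 1⁴ + 0⁴ + 1⁴ = 1 + 0 + 1 = 2
2 = (2)_4 → 2⁴ = 16
16 = (1,0,0)_4 → 1⁴ + 0⁴ + 0⁴ = 1 + 0 + 0 = 1  — reached 1.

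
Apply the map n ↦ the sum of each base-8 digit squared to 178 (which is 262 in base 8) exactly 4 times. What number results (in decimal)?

13

178 = (2,6,2)_8 → 44
44 = (5,4)_8 → 41
41 = (5,1)_8 → 26
26 = (3,2)_8 → 13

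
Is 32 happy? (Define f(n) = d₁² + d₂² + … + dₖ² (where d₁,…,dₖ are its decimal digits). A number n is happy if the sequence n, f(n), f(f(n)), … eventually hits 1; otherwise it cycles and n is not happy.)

32 → 3² + 2² = 9 + 4 = 13
13 → 1² + 3² = 1 + 9 = 10
10 → 1² + 0² = 1 + 0 = 1  — reached 1.

happy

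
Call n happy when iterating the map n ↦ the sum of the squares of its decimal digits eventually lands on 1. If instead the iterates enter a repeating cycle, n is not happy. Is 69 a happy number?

69 → 6² + 9² = 36 + 81 = 117
117 → 1² + 1² + 7² = 1 + 1 + 49 = 51
51 → 5² + 1² = 25 + 1 = 26
26 → 2² + 6² = 4 + 36 = 40
40 → 4² + 0² = 16 + 0 = 16
16 → 1² + 6² = 1 + 36 = 37
37 → 3² + 7² = 9 + 49 = 58
58 → 5² + 8² = 25 + 64 = 89
89 → 8² + 9² = 64 + 81 = 145
145 → 1² + 4² + 5² = 1 + 16 + 25 = 42
42 → 4² + 2² = 16 + 4 = 20
20 → 2² + 0² = 4 + 0 = 4
4 → 4² = 16  — 16 already seen; the sequence cycles without reaching 1.

not happy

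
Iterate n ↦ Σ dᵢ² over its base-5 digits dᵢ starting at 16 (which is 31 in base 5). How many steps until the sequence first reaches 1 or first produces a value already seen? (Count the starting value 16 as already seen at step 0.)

3

16 = (3,1)_5 → 3² + 1² = 10
10 = (2,0)_5 → 2² + 0² = 4
4 = (4)_5 → 4² = 16  — 16 repeats.
That took 3 steps.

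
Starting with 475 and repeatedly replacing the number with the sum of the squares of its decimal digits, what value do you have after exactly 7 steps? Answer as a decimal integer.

475 → 4² + 7² + 5² = 90
90 → 9² + 0² = 81
81 → 8² + 1² = 65
65 → 6² + 5² = 61
61 → 6² + 1² = 37
37 → 3² + 7² = 58
58 → 5² + 8² = 89

89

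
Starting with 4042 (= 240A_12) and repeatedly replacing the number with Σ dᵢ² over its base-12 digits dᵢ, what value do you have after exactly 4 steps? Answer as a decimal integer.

4042 = (2,4,0,10)_12 → 2² + 4² + 0² + 10² = 120
120 = (10,0)_12 → 10² + 0² = 100
100 = (8,4)_12 → 8² + 4² = 80
80 = (6,8)_12 → 6² + 8² = 100

100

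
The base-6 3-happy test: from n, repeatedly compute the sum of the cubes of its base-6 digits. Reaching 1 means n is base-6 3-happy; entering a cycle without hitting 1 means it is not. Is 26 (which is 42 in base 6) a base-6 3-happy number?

26 = (4,2)_6 → 4³ + 2³ = 64 + 8 = 72
72 = (2,0,0)_6 → 2³ + 0³ + 0³ = 8 + 0 + 0 = 8
8 = (1,2)_6 → 1³ + 2³ = 1 + 8 = 9
9 = (1,3)_6 → 1³ + 3³ = 1 + 27 = 28
28 = (4,4)_6 → 4³ + 4³ = 64 + 64 = 128
128 = (3,3,2)_6 → 3³ + 3³ + 2³ = 27 + 27 + 8 = 62
62 = (1,4,2)_6 → 1³ + 4³ + 2³ = 1 + 64 + 8 = 73
73 = (2,0,1)_6 → 2³ + 0³ + 1³ = 8 + 0 + 1 = 9  — 9 already seen; the sequence cycles without reaching 1.

not base-6 3-happy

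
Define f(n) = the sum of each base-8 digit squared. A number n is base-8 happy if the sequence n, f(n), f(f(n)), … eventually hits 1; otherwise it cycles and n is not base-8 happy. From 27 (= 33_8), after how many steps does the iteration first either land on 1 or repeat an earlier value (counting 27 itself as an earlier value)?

3

27 = (3,3)_8 → 3² + 3² = 18
18 = (2,2)_8 → 2² + 2² = 8
8 = (1,0)_8 → 1² + 0² = 1  — reached 1.
That took 3 steps.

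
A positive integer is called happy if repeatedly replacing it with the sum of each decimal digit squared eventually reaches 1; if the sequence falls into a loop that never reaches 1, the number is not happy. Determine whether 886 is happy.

886 → 8² + 8² + 6² = 64 + 64 + 36 = 164
164 → 1² + 6² + 4² = 1 + 36 + 16 = 53
53 → 5² + 3² = 25 + 9 = 34
34 → 3² + 4² = 9 + 16 = 25
25 → 2² + 5² = 4 + 25 = 29
29 → 2² + 9² = 4 + 81 = 85
85 → 8² + 5² = 64 + 25 = 89
89 → 8² + 9² = 64 + 81 = 145
145 → 1² + 4² + 5² = 1 + 16 + 25 = 42
42 → 4² + 2² = 16 + 4 = 20
20 → 2² + 0² = 4 + 0 = 4
4 → 4² = 16
16 → 1² + 6² = 1 + 36 = 37
37 → 3² + 7² = 9 + 49 = 58
58 → 5² + 8² = 25 + 64 = 89  — 89 already seen; the sequence cycles without reaching 1.

not happy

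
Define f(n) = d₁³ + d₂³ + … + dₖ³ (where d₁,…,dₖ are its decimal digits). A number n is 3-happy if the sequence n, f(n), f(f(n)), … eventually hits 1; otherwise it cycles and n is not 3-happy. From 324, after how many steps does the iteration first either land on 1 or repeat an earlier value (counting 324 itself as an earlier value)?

324 → 99
99 → 1458
1458 → 702
702 → 351
351 → 153
153 → 153  — 153 repeats.
That took 6 steps.

6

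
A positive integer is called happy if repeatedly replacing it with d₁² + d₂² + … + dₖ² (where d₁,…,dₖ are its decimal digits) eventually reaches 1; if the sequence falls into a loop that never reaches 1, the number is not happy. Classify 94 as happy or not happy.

happy

94 → 9² + 4² = 81 + 16 = 97
97 → 9² + 7² = 81 + 49 = 130
130 → 1² + 3² + 0² = 1 + 9 + 0 = 10
10 → 1² + 0² = 1 + 0 = 1  — reached 1.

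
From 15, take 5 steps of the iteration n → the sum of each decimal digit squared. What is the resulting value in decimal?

58

15 → 26
26 → 40
40 → 16
16 → 37
37 → 58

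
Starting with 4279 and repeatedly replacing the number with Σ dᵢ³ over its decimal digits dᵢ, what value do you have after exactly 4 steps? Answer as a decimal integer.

520

4279 → 4³ + 2³ + 7³ + 9³ = 64 + 8 + 343 + 729 = 1144
1144 → 1³ + 1³ + 4³ + 4³ = 1 + 1 + 64 + 64 = 130
130 → 1³ + 3³ + 0³ = 1 + 27 + 0 = 28
28 → 2³ + 8³ = 8 + 512 = 520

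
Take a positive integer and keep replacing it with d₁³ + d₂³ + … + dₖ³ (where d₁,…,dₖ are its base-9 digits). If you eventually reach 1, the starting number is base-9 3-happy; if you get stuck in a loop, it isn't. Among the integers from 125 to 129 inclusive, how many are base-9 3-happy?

125: 125 → 577 → 345 → 99 → 9 → 1  — base-9 3-happy
126: 126 → 126  — not base-9 3-happy
127: 127 → 127  — not base-9 3-happy
128: 128 → 134 → 638 → 1198 → 470 → 476 → 980 → 540 → 432 → 152 → 856 → 128  — not base-9 3-happy
129: 129 → 153 → 513 → 243 → 27 → 27  — not base-9 3-happy
base-9 3-happy: 125

1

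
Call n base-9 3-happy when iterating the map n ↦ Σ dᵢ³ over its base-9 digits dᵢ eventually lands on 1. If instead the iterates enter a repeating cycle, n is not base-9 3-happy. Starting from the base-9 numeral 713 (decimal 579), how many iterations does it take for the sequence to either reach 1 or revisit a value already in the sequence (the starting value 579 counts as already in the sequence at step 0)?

6

579 = (7,1,3)_9 → 371
371 = (4,5,2)_9 → 197
197 = (2,3,8)_9 → 547
547 = (6,6,7)_9 → 775
775 = (1,0,5,1)_9 → 127
127 = (1,5,1)_9 → 127  — 127 repeats.
That took 6 steps.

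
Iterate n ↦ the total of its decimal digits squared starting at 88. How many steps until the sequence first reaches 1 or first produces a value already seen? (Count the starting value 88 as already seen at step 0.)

88 → 8² + 8² = 128
128 → 1² + 2² + 8² = 69
69 → 6² + 9² = 117
117 → 1² + 1² + 7² = 51
51 → 5² + 1² = 26
26 → 2² + 6² = 40
40 → 4² + 0² = 16
16 → 1² + 6² = 37
37 → 3² + 7² = 58
58 → 5² + 8² = 89
89 → 8² + 9² = 145
145 → 1² + 4² + 5² = 42
42 → 4² + 2² = 20
20 → 2² + 0² = 4
4 → 4² = 16  — 16 repeats.
That took 15 steps.

15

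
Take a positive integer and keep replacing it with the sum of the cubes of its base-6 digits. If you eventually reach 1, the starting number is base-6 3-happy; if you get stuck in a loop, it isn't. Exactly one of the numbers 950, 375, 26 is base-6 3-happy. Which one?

950

950: 950 → 88 → 80 → 17 → 133 → 92 → 43 → 3 → 27 → 91 → 36 → 1  — reaches 1 (base-6 3-happy)
375: 375 → 100 → 136 → 155 → 190 → 190  — repeats 190 (not base-6 3-happy)
26: 26 → 72 → 8 → 9 → 28 → 128 → 62 → 73 → 9  — repeats 9 (not base-6 3-happy)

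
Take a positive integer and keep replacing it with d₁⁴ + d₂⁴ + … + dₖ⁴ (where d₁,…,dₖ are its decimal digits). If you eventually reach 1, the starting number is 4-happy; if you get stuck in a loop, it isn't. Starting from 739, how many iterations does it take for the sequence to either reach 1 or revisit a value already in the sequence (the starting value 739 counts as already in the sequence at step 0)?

739 → 7⁴ + 3⁴ + 9⁴ = 2401 + 81 + 6561 = 9043
9043 → 9⁴ + 0⁴ + 4⁴ + 3⁴ = 6561 + 0 + 256 + 81 = 6898
6898 → 6⁴ + 8⁴ + 9⁴ + 8⁴ = 1296 + 4096 + 6561 + 4096 = 16049
16049 → 1⁴ + 6⁴ + 0⁴ + 4⁴ + 9⁴ = 1 + 1296 + 0 + 256 + 6561 = 8114
8114 → 8⁴ + 1⁴ + 1⁴ + 4⁴ = 4096 + 1 + 1 + 256 = 4354
4354 → 4⁴ + 3⁴ + 5⁴ + 4⁴ = 256 + 81 + 625 + 256 = 1218
1218 → 1⁴ + 2⁴ + 1⁴ + 8⁴ = 1 + 16 + 1 + 4096 = 4114
4114 → 4⁴ + 1⁴ + 1⁴ + 4⁴ = 256 + 1 + 1 + 256 = 514
514 → 5⁴ + 1⁴ + 4⁴ = 625 + 1 + 256 = 882
882 → 8⁴ + 8⁴ + 2⁴ = 4096 + 4096 + 16 = 8208
8208 → 8⁴ + 2⁴ + 0⁴ + 8⁴ = 4096 + 16 + 0 + 4096 = 8208  — 8208 repeats.
That took 11 steps.

11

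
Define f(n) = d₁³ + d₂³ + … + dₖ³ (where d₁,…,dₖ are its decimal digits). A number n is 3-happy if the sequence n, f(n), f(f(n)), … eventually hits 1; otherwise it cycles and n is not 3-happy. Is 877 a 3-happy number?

877 → 1198
1198 → 1243
1243 → 100
100 → 1  — reached 1.

3-happy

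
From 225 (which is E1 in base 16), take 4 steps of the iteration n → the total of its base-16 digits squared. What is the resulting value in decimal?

225 = (14,1)_16 → 197
197 = (12,5)_16 → 169
169 = (10,9)_16 → 181
181 = (11,5)_16 → 146

146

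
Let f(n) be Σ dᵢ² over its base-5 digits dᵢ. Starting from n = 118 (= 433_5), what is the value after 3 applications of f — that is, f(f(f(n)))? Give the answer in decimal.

118 = (4,3,3)_5 → 4² + 3² + 3² = 16 + 9 + 9 = 34
34 = (1,1,4)_5 → 1² + 1² + 4² = 1 + 1 + 16 = 18
18 = (3,3)_5 → 3² + 3² = 9 + 9 = 18

18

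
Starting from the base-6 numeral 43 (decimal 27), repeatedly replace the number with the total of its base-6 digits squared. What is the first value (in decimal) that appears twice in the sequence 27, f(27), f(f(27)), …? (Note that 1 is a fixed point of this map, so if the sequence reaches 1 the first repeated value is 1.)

27 = (4,3)_6 → 4² + 3² = 25
25 = (4,1)_6 → 4² + 1² = 17
17 = (2,5)_6 → 2² + 5² = 29
29 = (4,5)_6 → 4² + 5² = 41
41 = (1,0,5)_6 → 1² + 0² + 5² = 26
26 = (4,2)_6 → 4² + 2² = 20
20 = (3,2)_6 → 3² + 2² = 13
13 = (2,1)_6 → 2² + 1² = 5
5 = (5)_6 → 5² = 25  — 25 already appeared earlier.

25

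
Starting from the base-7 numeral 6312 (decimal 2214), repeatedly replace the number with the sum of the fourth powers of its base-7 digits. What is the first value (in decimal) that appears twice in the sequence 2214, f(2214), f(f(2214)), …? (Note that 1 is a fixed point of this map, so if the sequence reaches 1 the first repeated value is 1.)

2258

2214 = (6,3,1,2)_7 → 6⁴ + 3⁴ + 1⁴ + 2⁴ = 1296 + 81 + 1 + 16 = 1394
1394 = (4,0,3,1)_7 → 4⁴ + 0⁴ + 3⁴ + 1⁴ = 256 + 0 + 81 + 1 = 338
338 = (6,6,2)_7 → 6⁴ + 6⁴ + 2⁴ = 1296 + 1296 + 16 = 2608
2608 = (1,0,4,1,4)_7 → 1⁴ + 0⁴ + 4⁴ + 1⁴ + 4⁴ = 1 + 0 + 256 + 1 + 256 = 514
514 = (1,3,3,3)_7 → 1⁴ + 3⁴ + 3⁴ + 3⁴ = 1 + 81 + 81 + 81 = 244
244 = (4,6,6)_7 → 4⁴ + 6⁴ + 6⁴ = 256 + 1296 + 1296 = 2848
2848 = (1,1,2,0,6)_7 → 1⁴ + 1⁴ + 2⁴ + 0⁴ + 6⁴ = 1 + 1 + 16 + 0 + 1296 = 1314
1314 = (3,5,5,5)_7 → 3⁴ + 5⁴ + 5⁴ + 5⁴ = 81 + 625 + 625 + 625 = 1956
1956 = (5,4,6,3)_7 → 5⁴ + 4⁴ + 6⁴ + 3⁴ = 625 + 256 + 1296 + 81 = 2258
2258 = (6,4,0,4)_7 → 6⁴ + 4⁴ + 0⁴ + 4⁴ = 1296 + 256 + 0 + 256 = 1808
1808 = (5,1,6,2)_7 → 5⁴ + 1⁴ + 6⁴ + 2⁴ = 625 + 1 + 1296 + 16 = 1938
1938 = (5,4,3,6)_7 → 5⁴ + 4⁴ + 3⁴ + 6⁴ = 625 + 256 + 81 + 1296 = 2258  — 2258 already appeared earlier.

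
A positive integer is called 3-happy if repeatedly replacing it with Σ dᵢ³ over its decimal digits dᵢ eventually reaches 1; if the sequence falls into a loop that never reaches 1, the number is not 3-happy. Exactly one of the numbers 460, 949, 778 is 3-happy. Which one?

778

460: 460 → 280 → 520 → 133 → 55 → 250 → 133  — repeats 133 (not 3-happy)
949: 949 → 1522 → 142 → 73 → 370 → 370  — repeats 370 (not 3-happy)
778: 778 → 1198 → 1243 → 100 → 1  — reaches 1 (3-happy)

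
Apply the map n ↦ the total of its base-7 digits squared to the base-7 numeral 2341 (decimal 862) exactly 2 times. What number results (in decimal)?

862 = (2,3,4,1)_7 → 2² + 3² + 4² + 1² = 30
30 = (4,2)_7 → 4² + 2² = 20

20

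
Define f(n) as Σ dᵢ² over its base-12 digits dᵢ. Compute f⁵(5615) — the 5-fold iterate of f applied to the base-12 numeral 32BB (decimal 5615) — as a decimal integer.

89

5615 = (3,2,11,11)_12 → 255
255 = (1,9,3)_12 → 91
91 = (7,7)_12 → 98
98 = (8,2)_12 → 68
68 = (5,8)_12 → 89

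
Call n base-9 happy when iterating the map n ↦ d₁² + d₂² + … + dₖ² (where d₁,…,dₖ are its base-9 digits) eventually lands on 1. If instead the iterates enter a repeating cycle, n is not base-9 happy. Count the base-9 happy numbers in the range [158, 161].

158: 158 → 90 → 2 → 4 → 16 → 50 → 50  — not base-9 happy
159: 159 → 101 → 9 → 1  — base-9 happy
160: 160 → 114 → 46 → 26 → 68 → 74 → 68  — not base-9 happy
161: 161 → 129 → 35 → 73 → 65 → 53 → 89 → 65  — not base-9 happy
base-9 happy: 159

1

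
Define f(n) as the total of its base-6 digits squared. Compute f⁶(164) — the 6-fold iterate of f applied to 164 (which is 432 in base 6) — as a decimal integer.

164 = (4,3,2)_6 → 4² + 3² + 2² = 29
29 = (4,5)_6 → 4² + 5² = 41
41 = (1,0,5)_6 → 1² + 0² + 5² = 26
26 = (4,2)_6 → 4² + 2² = 20
20 = (3,2)_6 → 3² + 2² = 13
13 = (2,1)_6 → 2² + 1² = 5

5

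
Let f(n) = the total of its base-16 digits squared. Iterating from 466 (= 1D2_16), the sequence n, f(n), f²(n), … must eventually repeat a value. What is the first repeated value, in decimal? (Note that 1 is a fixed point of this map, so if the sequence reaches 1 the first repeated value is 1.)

85

466 = (1,13,2)_16 → 1² + 13² + 2² = 1 + 169 + 4 = 174
174 = (10,14)_16 → 10² + 14² = 100 + 196 = 296
296 = (1,2,8)_16 → 1² + 2² + 8² = 1 + 4 + 64 = 69
69 = (4,5)_16 → 4² + 5² = 16 + 25 = 41
41 = (2,9)_16 → 2² + 9² = 4 + 81 = 85
85 = (5,5)_16 → 5² + 5² = 25 + 25 = 50
50 = (3,2)_16 → 3² + 2² = 9 + 4 = 13
13 = (13)_16 → 13² = 169
169 = (10,9)_16 → 10² + 9² = 100 + 81 = 181
181 = (11,5)_16 → 11² + 5² = 121 + 25 = 146
146 = (9,2)_16 → 9² + 2² = 81 + 4 = 85  — 85 already appeared earlier.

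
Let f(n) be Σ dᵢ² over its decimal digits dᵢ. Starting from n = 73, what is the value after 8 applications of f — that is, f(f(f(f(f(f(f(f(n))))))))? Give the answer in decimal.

73 → 7² + 3² = 58
58 → 5² + 8² = 89
89 → 8² + 9² = 145
145 → 1² + 4² + 5² = 42
42 → 4² + 2² = 20
20 → 2² + 0² = 4
4 → 4² = 16
16 → 1² + 6² = 37

37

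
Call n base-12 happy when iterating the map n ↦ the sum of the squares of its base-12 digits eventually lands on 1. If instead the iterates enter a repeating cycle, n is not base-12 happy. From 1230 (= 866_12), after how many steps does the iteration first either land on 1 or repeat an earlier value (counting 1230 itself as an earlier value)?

6

1230 = (8,6,6)_12 → 8² + 6² + 6² = 136
136 = (11,4)_12 → 11² + 4² = 137
137 = (11,5)_12 → 11² + 5² = 146
146 = (1,0,2)_12 → 1² + 0² + 2² = 5
5 = (5)_12 → 5² = 25
25 = (2,1)_12 → 2² + 1² = 5  — 5 repeats.
That took 6 steps.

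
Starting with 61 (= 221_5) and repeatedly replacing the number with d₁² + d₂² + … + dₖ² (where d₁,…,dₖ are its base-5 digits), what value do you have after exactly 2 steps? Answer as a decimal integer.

61 = (2,2,1)_5 → 2² + 2² + 1² = 4 + 4 + 1 = 9
9 = (1,4)_5 → 1² + 4² = 1 + 16 = 17

17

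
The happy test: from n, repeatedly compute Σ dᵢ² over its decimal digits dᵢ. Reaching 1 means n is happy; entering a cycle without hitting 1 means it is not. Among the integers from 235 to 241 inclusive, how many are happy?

235: 235 → 38 → 73 → 58 → 89 → 145 → 42 → 20 → 4 → 16 → 37 → 58  — not happy
236: 236 → 49 → 97 → 130 → 10 → 1  — happy
237: 237 → 62 → 40 → 16 → 37 → 58 → 89 → 145 → 42 → 20 → 4 → 16  — not happy
238: 238 → 77 → 98 → 145 → 42 → 20 → 4 → 16 → 37 → 58 → 89 → 145  — not happy
239: 239 → 94 → 97 → 130 → 10 → 1  — happy
240: 240 → 20 → 4 → 16 → 37 → 58 → 89 → 145 → 42 → 20  — not happy
241: 241 → 21 → 5 → 25 → 29 → 85 → 89 → 145 → 42 → 20 → 4 → 16 → 37 → 58 → 89  — not happy
happy: 236, 239

2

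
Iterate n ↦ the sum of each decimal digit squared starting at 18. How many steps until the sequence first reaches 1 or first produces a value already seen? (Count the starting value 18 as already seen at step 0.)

18 → 1² + 8² = 65
65 → 6² + 5² = 61
61 → 6² + 1² = 37
37 → 3² + 7² = 58
58 → 5² + 8² = 89
89 → 8² + 9² = 145
145 → 1² + 4² + 5² = 42
42 → 4² + 2² = 20
20 → 2² + 0² = 4
4 → 4² = 16
16 → 1² + 6² = 37  — 37 repeats.
That took 11 steps.

11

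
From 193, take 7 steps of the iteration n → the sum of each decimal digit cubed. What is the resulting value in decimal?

370

193 → 1³ + 9³ + 3³ = 1 + 729 + 27 = 757
757 → 7³ + 5³ + 7³ = 343 + 125 + 343 = 811
811 → 8³ + 1³ + 1³ = 512 + 1 + 1 = 514
514 → 5³ + 1³ + 4³ = 125 + 1 + 64 = 190
190 → 1³ + 9³ + 0³ = 1 + 729 + 0 = 730
730 → 7³ + 3³ + 0³ = 343 + 27 + 0 = 370
370 → 3³ + 7³ + 0³ = 27 + 343 + 0 = 370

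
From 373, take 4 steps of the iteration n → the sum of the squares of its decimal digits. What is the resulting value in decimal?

373 → 3² + 7² + 3² = 67
67 → 6² + 7² = 85
85 → 8² + 5² = 89
89 → 8² + 9² = 145

145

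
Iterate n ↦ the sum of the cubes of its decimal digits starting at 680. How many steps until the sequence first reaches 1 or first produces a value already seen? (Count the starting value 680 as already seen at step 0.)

12

680 → 6³ + 8³ + 0³ = 216 + 512 + 0 = 728
728 → 7³ + 2³ + 8³ = 343 + 8 + 512 = 863
863 → 8³ + 6³ + 3³ = 512 + 216 + 27 = 755
755 → 7³ + 5³ + 5³ = 343 + 125 + 125 = 593
593 → 5³ + 9³ + 3³ = 125 + 729 + 27 = 881
881 → 8³ + 8³ + 1³ = 512 + 512 + 1 = 1025
1025 → 1³ + 0³ + 2³ + 5³ = 1 + 0 + 8 + 125 = 134
134 → 1³ + 3³ + 4³ = 1 + 27 + 64 = 92
92 → 9³ + 2³ = 729 + 8 = 737
737 → 7³ + 3³ + 7³ = 343 + 27 + 343 = 713
713 → 7³ + 1³ + 3³ = 343 + 1 + 27 = 371
371 → 3³ + 7³ + 1³ = 27 + 343 + 1 = 371  — 371 repeats.
That took 12 steps.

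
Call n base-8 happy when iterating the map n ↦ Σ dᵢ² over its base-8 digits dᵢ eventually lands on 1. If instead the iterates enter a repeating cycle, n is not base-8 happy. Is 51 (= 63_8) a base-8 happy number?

51 = (6,3)_8 → 6² + 3² = 36 + 9 = 45
45 = (5,5)_8 → 5² + 5² = 25 + 25 = 50
50 = (6,2)_8 → 6² + 2² = 36 + 4 = 40
40 = (5,0)_8 → 5² + 0² = 25 + 0 = 25
25 = (3,1)_8 → 3² + 1² = 9 + 1 = 10
10 = (1,2)_8 → 1² + 2² = 1 + 4 = 5
5 = (5)_8 → 5² = 25  — 25 already seen; the sequence cycles without reaching 1.

not base-8 happy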